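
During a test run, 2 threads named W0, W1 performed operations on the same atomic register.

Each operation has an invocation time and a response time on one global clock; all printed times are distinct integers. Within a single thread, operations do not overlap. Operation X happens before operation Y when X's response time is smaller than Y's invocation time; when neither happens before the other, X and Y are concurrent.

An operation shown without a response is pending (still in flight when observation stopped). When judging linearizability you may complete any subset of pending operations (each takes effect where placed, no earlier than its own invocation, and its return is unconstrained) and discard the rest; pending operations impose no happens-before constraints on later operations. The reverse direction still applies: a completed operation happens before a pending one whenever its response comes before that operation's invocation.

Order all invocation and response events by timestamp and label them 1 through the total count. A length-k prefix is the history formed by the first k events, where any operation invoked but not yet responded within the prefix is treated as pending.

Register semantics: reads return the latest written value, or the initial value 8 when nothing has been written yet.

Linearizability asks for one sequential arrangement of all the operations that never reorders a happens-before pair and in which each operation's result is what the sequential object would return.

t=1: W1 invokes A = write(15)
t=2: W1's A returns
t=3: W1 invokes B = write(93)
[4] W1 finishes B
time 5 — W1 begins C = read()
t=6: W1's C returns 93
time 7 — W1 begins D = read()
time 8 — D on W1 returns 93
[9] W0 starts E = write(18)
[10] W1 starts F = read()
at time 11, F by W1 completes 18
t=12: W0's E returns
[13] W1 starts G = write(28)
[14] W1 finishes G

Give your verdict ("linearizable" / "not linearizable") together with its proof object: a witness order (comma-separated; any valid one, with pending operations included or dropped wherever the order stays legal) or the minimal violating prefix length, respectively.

linearizable — witness: A, B, C, D, E, F, G

step 1: A write(15) — value 15
step 2: B write(93) — value 93
step 3: C read() → 93 — value 93
step 4: D read() → 93 — value 93
step 5: E write(18) — value 18
step 6: F read() → 18 — value 18
step 7: G write(28) — value 28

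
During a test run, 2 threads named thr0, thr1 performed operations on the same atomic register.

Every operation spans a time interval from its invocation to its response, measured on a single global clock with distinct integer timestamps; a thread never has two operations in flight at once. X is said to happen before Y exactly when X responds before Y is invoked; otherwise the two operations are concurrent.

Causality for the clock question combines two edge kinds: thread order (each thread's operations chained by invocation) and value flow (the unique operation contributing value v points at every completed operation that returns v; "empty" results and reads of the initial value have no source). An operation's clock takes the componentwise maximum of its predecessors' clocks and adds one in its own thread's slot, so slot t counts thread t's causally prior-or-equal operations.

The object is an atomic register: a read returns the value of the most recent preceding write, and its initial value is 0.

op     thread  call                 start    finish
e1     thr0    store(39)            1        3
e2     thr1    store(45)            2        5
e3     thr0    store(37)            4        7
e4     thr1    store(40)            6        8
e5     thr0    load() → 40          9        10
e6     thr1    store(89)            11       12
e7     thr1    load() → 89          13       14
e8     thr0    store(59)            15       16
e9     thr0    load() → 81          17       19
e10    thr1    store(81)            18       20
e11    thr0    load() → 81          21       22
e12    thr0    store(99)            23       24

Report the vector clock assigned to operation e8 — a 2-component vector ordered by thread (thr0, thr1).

e2, invoked 2, has no incoming edges; only thr1's bump applies → (0, 1)
e1, invoked 1, has no incoming edges; only thr0's bump applies → (1, 0)
invoked at 6, e4 merges VC(e2)=(0, 1) and bumps thr1's slot → (0, 2)
invoked at 4, e3 merges VC(e1)=(1, 0) and bumps thr0's slot → (2, 0)
invoked at 11, e6 merges VC(e4)=(0, 2) and bumps thr1's slot → (0, 3)
invoked at 13, e7 merges VC(e6)=(0, 3) and bumps thr1's slot → (0, 4)
invoked at 18, e10 merges VC(e7)=(0, 4) and bumps thr1's slot → (0, 5)
invoked at 9, e5 merges VC(e3)=(2, 0), VC(e4)=(0, 2) and bumps thr0's slot → (3, 2)
invoked at 15, e8 merges VC(e5)=(3, 2) and bumps thr0's slot → (4, 2)
invoked at 17, e9 merges VC(e8)=(4, 2), VC(e10)=(0, 5) and bumps thr0's slot → (5, 5)
invoked at 21, e11 merges VC(e9)=(5, 5), VC(e10)=(0, 5) and bumps thr0's slot → (6, 5)
invoked at 23, e12 merges VC(e11)=(6, 5) and bumps thr0's slot → (7, 5)
target: VC(e8) = (4, 2)

(4, 2)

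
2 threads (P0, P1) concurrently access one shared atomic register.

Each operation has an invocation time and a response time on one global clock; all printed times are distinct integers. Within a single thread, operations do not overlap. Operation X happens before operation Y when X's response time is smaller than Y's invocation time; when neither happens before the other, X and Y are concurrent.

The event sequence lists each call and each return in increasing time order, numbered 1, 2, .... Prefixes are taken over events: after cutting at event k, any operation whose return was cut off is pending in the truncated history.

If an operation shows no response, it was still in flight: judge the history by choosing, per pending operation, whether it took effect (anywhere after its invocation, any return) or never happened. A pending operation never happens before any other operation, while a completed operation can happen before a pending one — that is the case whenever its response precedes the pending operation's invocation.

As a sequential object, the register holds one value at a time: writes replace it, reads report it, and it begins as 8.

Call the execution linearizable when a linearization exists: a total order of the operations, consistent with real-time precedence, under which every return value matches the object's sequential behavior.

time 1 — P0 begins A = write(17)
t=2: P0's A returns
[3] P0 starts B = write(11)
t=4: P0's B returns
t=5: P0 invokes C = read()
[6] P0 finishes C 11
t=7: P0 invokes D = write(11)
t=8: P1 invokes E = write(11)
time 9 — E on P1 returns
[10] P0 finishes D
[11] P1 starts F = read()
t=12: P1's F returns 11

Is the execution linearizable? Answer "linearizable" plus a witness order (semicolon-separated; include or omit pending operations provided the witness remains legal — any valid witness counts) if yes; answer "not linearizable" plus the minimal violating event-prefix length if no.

linearizable — witness: A; B; C; D; E; F

step 1: A write(17) — value 17
step 2: B write(11) — value 11
step 3: C read() → 11 — value 11
step 4: D write(11) — value 11
step 5: E write(11) — value 11
step 6: F read() → 11 — value 11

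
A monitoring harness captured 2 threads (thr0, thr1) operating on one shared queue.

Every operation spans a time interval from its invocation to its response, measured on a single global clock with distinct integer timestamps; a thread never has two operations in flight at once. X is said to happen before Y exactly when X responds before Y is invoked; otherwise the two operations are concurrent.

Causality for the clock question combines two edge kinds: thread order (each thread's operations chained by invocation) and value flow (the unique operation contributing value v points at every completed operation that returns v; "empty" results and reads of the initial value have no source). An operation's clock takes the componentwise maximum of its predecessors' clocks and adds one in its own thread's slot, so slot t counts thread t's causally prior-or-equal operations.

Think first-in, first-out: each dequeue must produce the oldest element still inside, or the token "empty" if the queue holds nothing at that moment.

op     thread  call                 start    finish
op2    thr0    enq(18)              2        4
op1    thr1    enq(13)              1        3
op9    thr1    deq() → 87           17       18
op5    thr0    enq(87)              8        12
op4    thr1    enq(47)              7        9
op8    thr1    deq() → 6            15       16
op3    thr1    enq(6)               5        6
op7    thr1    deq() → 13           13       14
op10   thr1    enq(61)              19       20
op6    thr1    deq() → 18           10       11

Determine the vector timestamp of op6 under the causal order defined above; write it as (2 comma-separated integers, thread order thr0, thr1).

op1 (invocation 1): nothing precedes it; thr1's component alone gives (0, 1)
op2 (invocation 2): nothing precedes it; thr0's component alone gives (1, 0)
from VC(op1)=(0, 1), op3 (invoked 5) maxes components and bumps thr1 → (0, 2)
from VC(op2)=(1, 0), op5 (invoked 8) maxes components and bumps thr0 → (2, 0)
from VC(op3)=(0, 2), op4 (invoked 7) maxes components and bumps thr1 → (0, 3)
from VC(op2)=(1, 0), VC(op4)=(0, 3), op6 (invoked 10) maxes components and bumps thr1 → (1, 4)
from VC(op1)=(0, 1), VC(op6)=(1, 4), op7 (invoked 13) maxes components and bumps thr1 → (1, 5)
from VC(op3)=(0, 2), VC(op7)=(1, 5), op8 (invoked 15) maxes components and bumps thr1 → (1, 6)
from VC(op5)=(2, 0), VC(op8)=(1, 6), op9 (invoked 17) maxes components and bumps thr1 → (2, 7)
from VC(op9)=(2, 7), op10 (invoked 19) maxes components and bumps thr1 → (2, 8)
target: VC(op6) = (1, 4)

(1, 4)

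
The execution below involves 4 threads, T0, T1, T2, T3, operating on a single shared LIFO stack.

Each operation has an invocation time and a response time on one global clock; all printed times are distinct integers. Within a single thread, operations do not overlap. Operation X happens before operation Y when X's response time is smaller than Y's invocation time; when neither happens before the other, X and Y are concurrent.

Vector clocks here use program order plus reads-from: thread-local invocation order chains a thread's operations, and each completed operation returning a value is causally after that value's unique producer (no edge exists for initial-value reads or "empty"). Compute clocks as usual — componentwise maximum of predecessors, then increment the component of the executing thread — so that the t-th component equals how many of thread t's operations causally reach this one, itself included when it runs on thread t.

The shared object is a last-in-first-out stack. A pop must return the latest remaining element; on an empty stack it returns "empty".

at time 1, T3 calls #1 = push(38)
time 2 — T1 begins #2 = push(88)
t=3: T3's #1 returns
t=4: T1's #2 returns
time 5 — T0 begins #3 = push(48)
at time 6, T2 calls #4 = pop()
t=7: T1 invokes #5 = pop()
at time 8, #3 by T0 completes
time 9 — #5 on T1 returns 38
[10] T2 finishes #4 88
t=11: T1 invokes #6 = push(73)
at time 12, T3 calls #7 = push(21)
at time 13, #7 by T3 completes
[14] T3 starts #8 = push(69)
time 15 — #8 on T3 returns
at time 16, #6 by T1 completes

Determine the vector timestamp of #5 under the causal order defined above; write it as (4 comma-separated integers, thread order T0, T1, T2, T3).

VC(#1, invoked at 1): no causal predecessors; +1 on T3 → (0, 0, 0, 1)
VC(#2, invoked at 2): no causal predecessors; +1 on T1 → (0, 1, 0, 0)
VC(#3, invoked at 5): no causal predecessors; +1 on T0 → (1, 0, 0, 0)
invoked at 12, #7 merges VC(#1)=(0, 0, 0, 1) and bumps T3's slot → (0, 0, 0, 2)
invoked at 6, #4 merges VC(#2)=(0, 1, 0, 0) and bumps T2's slot → (0, 1, 1, 0)
invoked at 14, #8 merges VC(#7)=(0, 0, 0, 2) and bumps T3's slot → (0, 0, 0, 3)
invoked at 7, #5 merges VC(#1)=(0, 0, 0, 1), VC(#2)=(0, 1, 0, 0) and bumps T1's slot → (0, 2, 0, 1)
invoked at 11, #6 merges VC(#5)=(0, 2, 0, 1) and bumps T1's slot → (0, 3, 0, 1)
target: VC(#5) = (0, 2, 0, 1)

(0, 2, 0, 1)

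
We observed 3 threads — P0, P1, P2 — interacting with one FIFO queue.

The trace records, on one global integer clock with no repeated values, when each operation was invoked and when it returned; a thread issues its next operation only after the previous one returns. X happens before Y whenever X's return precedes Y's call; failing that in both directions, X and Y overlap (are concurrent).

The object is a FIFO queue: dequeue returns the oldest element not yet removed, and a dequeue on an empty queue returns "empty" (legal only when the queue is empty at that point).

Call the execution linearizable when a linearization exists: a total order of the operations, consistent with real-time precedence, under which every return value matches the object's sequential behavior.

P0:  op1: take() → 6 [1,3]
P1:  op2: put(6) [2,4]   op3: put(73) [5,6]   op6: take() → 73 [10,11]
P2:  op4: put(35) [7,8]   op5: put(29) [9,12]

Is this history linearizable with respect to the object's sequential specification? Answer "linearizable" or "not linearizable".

witness order: op2, op1, op3, op4, op5, op6
after step 1 (op2 put(6)): queue <6>
after step 2 (op1 take() → 6): queue <>
after step 3 (op3 put(73)): queue <73>
after step 4 (op4 put(35)): queue <73,35>
after step 5 (op5 put(29)): queue <73,35,29>
after step 6 (op6 take() → 73): queue <35,29>

linearizable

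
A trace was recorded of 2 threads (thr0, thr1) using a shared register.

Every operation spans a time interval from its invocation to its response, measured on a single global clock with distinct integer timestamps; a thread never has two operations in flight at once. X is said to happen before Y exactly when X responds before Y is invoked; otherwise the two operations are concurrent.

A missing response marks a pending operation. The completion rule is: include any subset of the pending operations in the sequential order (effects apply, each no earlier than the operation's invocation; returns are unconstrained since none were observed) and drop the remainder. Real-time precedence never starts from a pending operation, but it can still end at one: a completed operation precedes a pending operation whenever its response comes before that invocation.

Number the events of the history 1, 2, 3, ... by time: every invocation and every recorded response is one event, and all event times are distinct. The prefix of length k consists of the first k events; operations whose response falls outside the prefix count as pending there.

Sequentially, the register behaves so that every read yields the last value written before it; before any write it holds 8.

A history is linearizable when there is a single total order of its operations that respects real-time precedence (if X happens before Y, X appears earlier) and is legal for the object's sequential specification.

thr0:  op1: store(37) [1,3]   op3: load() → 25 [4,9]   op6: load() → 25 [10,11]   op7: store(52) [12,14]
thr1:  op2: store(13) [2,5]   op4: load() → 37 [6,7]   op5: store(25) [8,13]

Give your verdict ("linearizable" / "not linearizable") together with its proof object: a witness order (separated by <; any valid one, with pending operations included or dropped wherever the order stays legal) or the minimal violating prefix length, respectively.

linearizable — witness: op2 < op1 < op4 < op5 < op3 < op6 < op7

1. op2 store(13), leaving value 13
2. op1 store(37), leaving value 37
3. op4 load() → 37, leaving value 37
4. op5 store(25), leaving value 25
5. op3 load() → 25, leaving value 25
6. op6 load() → 25, leaving value 25
7. op7 store(52), leaving value 52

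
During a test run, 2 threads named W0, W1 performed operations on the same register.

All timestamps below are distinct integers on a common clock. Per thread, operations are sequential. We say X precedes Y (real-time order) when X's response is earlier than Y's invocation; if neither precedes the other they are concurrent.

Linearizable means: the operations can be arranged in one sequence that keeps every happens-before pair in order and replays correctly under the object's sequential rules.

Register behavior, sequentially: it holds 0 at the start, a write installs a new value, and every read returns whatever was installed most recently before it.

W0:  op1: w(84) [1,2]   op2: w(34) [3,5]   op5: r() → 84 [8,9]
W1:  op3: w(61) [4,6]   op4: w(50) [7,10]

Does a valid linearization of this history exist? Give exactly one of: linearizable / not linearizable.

events 1..8 are fine; event 9 — the response of op5 at time 9 — makes the prefix non-linearizable
the 4 completed operations admit 2 real-time orders; each fails the register replay
every completion of the 1 pending operation (op4) was checked; none linearizes
one such order, op1, op2, op3, op5 (pending dropped), breaks at step 4 where op5 r() → 84 is illegal
one such order, op1, op3, op2, op5 (pending dropped), breaks at step 4 where op5 r() → 84 is illegal

not linearizable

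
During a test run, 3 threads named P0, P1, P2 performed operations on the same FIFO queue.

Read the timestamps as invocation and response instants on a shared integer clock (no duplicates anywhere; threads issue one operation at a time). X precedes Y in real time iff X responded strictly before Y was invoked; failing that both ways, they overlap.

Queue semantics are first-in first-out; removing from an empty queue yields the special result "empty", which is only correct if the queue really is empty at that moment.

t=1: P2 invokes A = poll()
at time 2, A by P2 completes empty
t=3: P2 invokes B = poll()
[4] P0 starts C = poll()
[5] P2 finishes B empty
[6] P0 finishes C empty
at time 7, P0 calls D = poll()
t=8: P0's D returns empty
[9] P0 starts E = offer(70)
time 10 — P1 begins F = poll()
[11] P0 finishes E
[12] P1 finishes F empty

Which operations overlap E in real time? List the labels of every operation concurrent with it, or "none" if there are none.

overlap test against E [9,11]: concurrent iff the interval meets 9..11
A [1,2]: before
B [3,5]: before
C [4,6]: before
D [7,8]: before
F [10,12]: concurrent

F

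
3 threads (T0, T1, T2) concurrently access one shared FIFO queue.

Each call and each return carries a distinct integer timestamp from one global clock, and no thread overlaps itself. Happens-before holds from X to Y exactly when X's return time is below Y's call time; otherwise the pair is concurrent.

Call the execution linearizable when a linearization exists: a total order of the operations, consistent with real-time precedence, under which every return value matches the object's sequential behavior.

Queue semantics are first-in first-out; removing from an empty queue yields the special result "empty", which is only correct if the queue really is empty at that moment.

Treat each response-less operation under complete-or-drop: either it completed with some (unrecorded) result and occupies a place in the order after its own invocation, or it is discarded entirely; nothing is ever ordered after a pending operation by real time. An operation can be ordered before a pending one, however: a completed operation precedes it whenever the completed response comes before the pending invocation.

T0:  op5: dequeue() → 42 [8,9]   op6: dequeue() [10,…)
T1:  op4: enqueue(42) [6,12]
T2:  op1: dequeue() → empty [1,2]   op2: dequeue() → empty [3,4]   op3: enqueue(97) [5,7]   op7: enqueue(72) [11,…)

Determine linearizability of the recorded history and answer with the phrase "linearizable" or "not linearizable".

witness order: op1, op2, op4, op3, op5
step 1: op1 dequeue() → empty — queue <>
step 2: op2 dequeue() → empty — queue <>
step 3: op4 enqueue(42) — queue <42>
step 4: op3 enqueue(97) — queue <42,97>
step 5: op5 dequeue() → 42 — queue <97>

linearizable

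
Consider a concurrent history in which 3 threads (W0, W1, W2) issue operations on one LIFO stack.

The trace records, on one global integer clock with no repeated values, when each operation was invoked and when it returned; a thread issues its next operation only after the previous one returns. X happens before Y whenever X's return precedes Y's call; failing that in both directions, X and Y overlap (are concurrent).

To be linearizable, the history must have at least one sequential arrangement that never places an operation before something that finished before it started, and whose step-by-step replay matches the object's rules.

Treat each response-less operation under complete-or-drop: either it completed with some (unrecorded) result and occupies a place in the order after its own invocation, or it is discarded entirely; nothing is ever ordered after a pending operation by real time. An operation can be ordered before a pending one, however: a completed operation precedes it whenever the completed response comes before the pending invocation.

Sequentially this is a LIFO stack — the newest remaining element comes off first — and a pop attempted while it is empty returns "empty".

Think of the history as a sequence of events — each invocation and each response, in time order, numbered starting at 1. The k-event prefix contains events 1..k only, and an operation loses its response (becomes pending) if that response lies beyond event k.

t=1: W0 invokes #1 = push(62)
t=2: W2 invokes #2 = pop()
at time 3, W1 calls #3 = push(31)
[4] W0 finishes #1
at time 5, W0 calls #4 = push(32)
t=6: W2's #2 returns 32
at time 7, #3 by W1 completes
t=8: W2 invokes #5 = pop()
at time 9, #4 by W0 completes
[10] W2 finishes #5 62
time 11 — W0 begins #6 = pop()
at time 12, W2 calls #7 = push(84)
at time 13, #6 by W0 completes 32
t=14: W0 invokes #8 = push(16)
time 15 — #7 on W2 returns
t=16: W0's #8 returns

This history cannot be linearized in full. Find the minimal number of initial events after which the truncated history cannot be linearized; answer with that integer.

events 1..12 are linearizable, e.g. via #3, #1, #4, #2, #5:
step 1: #3 push(31) — stack <31>
step 2: #1 push(62) — stack <31,62>
step 3: #4 push(32) — stack <31,62,32>
step 4: #2 pop() → 32 — stack <31,62>
step 5: #5 pop() → 62 — stack <31>
once event 13 joins (#6's response, time 13), exhaustive search finds no witness
no escape via the 1 pending operation (#7): every completion choice fails
sample order #1, #2, #3, #4, #5, #6 (pending dropped) stalls at step 2 — #2 pop() → 32 has no legal effect
sample order #1, #2, #3, #5, #4, #6 (pending dropped) stalls at step 2 — #2 pop() → 32 has no legal effect

13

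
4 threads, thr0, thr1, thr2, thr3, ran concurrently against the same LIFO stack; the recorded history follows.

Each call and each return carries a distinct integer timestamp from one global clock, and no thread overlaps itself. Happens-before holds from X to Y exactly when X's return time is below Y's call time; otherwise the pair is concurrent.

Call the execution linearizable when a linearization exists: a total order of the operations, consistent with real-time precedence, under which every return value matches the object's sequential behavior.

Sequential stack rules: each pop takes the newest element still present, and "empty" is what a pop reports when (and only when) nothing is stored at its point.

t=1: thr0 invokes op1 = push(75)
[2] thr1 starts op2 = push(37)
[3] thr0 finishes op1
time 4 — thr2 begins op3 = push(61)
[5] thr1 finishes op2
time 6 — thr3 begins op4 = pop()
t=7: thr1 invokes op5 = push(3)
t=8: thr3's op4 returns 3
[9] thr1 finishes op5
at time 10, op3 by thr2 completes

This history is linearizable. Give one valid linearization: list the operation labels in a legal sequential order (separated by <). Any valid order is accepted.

op1 < op2 < op3 < op5 < op4

after step 1 (op1 push(75)): stack <75>
after step 2 (op2 push(37)): stack <75,37>
after step 3 (op3 push(61)): stack <75,37,61>
after step 4 (op5 push(3)): stack <75,37,61,3>
after step 5 (op4 pop() → 3): stack <75,37,61>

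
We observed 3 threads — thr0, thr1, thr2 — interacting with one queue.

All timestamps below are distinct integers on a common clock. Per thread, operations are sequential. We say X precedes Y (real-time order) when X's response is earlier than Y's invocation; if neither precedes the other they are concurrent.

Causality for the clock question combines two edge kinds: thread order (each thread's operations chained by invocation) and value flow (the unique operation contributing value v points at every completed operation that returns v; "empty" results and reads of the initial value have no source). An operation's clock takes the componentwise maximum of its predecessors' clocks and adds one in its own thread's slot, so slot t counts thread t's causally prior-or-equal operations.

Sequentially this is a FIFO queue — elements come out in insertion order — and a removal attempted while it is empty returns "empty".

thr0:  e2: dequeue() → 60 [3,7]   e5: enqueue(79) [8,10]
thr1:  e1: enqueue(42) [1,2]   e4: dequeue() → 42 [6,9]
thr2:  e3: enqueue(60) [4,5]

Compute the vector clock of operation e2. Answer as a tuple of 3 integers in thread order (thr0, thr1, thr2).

no predecessors for e3 (invoked 4): thr2 increments from zero → (0, 0, 1)
no predecessors for e1 (invoked 1): thr1 increments from zero → (0, 1, 0)
merge at e4 (invoked 6): VC(e1)=(0, 1, 0), own-thread bump on thr1 → (0, 2, 0)
merge at e2 (invoked 3): VC(e3)=(0, 0, 1), own-thread bump on thr0 → (1, 0, 1)
merge at e5 (invoked 8): VC(e2)=(1, 0, 1), own-thread bump on thr0 → (2, 0, 1)
target: VC(e2) = (1, 0, 1)

(1, 0, 1)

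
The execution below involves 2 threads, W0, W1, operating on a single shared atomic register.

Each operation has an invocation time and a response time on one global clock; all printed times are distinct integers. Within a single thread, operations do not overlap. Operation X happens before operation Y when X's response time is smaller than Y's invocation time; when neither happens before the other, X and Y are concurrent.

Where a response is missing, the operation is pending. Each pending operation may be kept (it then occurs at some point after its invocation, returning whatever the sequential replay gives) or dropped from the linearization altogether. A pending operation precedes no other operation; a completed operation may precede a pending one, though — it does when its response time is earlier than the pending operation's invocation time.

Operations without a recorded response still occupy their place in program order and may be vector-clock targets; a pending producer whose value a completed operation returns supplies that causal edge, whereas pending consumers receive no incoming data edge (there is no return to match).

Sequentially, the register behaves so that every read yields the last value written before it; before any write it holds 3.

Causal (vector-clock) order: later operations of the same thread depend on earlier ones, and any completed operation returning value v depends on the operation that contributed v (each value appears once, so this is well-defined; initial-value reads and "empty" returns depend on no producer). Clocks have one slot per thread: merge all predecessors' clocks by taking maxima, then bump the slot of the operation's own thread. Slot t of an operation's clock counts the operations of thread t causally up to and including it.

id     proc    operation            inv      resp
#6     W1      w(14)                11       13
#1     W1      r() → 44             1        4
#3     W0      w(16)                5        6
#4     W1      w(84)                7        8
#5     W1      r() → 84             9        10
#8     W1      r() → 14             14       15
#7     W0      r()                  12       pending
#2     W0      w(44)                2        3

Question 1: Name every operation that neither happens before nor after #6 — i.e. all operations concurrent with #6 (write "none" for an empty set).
concurrent with #6 ([11,13]): every op whose interval crosses 11..13
#1 [1,4]: before
#2 [2,3]: before
#3 [5,6]: before
#4 [7,8]: before
#5 [9,10]: before
#7 [12,…): concurrent
#8 [14,15]: after

#7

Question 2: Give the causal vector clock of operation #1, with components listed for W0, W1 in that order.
root op #2, invoked 2: fresh clock plus W0's own tick → (1, 0)
VC(#1, invoked at 1): max of VC(#2)=(1, 0), then +1 on thread W1 → (1, 1)
VC(#3, invoked at 5): max of VC(#2)=(1, 0), then +1 on thread W0 → (2, 0)
VC(#4, invoked at 7): max of VC(#1)=(1, 1), then +1 on thread W1 → (1, 2)
VC(#7, invoked at 12): max of VC(#3)=(2, 0), then +1 on thread W0 → (3, 0)
VC(#5, invoked at 9): max of VC(#4)=(1, 2), then +1 on thread W1 → (1, 3)
VC(#6, invoked at 11): max of VC(#5)=(1, 3), then +1 on thread W1 → (1, 4)
VC(#8, invoked at 14): max of VC(#6)=(1, 4), then +1 on thread W1 → (1, 5)
target: VC(#1) = (1, 1)

(1, 1)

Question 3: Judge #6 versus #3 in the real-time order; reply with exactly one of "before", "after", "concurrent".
#6 spans [11,13], #3 spans [5,6]
resp(#3)=6 < inv(#6)=11

after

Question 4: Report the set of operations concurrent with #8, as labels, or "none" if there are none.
overlap test against #8 [14,15]: concurrent iff the interval meets 14..15
#1 [1,4]: before
#2 [2,3]: before
#3 [5,6]: before
#4 [7,8]: before
#5 [9,10]: before
#6 [11,13]: before
#7 [12,…): concurrent

#7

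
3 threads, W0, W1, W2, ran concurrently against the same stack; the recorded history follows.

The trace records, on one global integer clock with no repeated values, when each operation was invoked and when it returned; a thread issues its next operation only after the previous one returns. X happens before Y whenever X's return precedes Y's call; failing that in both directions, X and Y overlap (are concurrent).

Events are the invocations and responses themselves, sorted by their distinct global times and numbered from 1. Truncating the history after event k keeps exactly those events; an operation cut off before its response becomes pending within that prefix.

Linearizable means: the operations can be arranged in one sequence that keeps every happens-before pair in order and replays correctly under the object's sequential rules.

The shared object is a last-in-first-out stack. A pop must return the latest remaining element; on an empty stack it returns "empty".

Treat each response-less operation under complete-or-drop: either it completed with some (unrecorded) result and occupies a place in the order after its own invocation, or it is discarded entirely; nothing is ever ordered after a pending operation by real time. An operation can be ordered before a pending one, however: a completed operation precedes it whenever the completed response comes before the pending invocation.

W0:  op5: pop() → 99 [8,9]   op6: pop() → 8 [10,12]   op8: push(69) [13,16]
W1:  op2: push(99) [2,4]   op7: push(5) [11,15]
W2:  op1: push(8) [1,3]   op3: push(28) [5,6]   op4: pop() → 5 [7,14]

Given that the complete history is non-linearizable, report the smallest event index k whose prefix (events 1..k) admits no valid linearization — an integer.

14

a valid linearization of events 1..13 exists, for instance op1, op2, op3, op4, op5, op6:
1. op1 push(8), leaving stack <8>
2. op2 push(99), leaving stack <8,99>
3. op3 push(28), leaving stack <8,99,28>
4. op4 pop() (pending, included), leaving stack <8,99>
5. op5 pop() → 99, leaving stack <8>
6. op6 pop() → 8, leaving stack <>
adding event 14 (op4 responds at 14) leaves no legal real-time order
no completion choice of the 2 pending operations (op7, op8) rescues it — every subset was tried
take op1, op2, op3, op4, op5, op6 (pending dropped): step 4 already fails, because op4 pop() → 5 cannot occur there
take op1, op2, op3, op5, op4, op6 (pending dropped): step 4 already fails, because op5 pop() → 99 cannot occur there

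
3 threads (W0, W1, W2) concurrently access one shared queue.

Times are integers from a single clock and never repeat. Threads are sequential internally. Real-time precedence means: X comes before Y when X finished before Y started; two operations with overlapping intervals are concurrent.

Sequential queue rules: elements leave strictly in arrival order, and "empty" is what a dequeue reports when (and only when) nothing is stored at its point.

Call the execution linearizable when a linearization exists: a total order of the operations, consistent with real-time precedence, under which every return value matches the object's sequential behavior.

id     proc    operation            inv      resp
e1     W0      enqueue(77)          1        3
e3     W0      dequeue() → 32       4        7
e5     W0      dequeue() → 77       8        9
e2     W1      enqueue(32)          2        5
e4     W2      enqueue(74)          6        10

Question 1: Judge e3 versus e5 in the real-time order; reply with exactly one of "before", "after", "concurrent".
Answer: before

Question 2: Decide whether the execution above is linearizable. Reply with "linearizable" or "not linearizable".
witness order: e2, e1, e3, e4, e5
after step 1 (e2 enqueue(32)): queue <32>
after step 2 (e1 enqueue(77)): queue <32,77>
after step 3 (e3 dequeue() → 32): queue <77>
after step 4 (e4 enqueue(74)): queue <77,74>
after step 5 (e5 dequeue() → 77): queue <74>

linearizable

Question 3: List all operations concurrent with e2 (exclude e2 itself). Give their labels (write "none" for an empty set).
Answer: e1, e3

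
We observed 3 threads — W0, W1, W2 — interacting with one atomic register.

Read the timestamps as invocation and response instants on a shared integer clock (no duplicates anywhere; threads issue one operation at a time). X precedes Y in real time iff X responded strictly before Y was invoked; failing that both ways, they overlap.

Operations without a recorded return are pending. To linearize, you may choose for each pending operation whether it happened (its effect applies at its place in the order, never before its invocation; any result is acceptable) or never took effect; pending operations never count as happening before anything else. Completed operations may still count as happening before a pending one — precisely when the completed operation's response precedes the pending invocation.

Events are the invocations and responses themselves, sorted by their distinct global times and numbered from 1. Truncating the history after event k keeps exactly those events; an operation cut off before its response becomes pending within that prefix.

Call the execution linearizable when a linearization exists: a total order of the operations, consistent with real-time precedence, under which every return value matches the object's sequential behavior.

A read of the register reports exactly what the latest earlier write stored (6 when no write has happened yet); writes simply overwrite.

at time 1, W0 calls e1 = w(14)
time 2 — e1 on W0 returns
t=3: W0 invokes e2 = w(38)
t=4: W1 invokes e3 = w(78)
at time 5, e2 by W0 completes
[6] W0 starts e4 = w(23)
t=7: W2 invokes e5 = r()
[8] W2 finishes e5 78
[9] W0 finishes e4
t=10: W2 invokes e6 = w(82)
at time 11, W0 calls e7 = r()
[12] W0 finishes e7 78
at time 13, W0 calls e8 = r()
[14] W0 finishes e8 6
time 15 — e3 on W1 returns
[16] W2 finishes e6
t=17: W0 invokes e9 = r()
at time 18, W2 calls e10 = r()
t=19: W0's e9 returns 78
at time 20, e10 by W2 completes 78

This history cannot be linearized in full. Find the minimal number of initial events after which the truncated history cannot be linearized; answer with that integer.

14

one valid order for events 1..13 is e1, e2, e4, e3, e5, e7:
step 1: e1 w(14) — value 14
step 2: e2 w(38) — value 38
step 3: e4 w(23) — value 23
step 4: e3 w(78) (pending, included) — value 78
step 5: e5 r() → 78 — value 78
step 6: e7 r() → 78 — value 78
event 14 — e8's response, time 14 — after it, nothing linearizes
including or dropping the 2 pending operations (e3, e6) in any combination fails
take e1, e2, e4, e5, e7, e8 (pending dropped): step 4 already fails, because e5 r() → 78 cannot occur there
take e1, e2, e5, e4, e7, e8 (pending dropped): step 3 already fails, because e5 r() → 78 cannot occur there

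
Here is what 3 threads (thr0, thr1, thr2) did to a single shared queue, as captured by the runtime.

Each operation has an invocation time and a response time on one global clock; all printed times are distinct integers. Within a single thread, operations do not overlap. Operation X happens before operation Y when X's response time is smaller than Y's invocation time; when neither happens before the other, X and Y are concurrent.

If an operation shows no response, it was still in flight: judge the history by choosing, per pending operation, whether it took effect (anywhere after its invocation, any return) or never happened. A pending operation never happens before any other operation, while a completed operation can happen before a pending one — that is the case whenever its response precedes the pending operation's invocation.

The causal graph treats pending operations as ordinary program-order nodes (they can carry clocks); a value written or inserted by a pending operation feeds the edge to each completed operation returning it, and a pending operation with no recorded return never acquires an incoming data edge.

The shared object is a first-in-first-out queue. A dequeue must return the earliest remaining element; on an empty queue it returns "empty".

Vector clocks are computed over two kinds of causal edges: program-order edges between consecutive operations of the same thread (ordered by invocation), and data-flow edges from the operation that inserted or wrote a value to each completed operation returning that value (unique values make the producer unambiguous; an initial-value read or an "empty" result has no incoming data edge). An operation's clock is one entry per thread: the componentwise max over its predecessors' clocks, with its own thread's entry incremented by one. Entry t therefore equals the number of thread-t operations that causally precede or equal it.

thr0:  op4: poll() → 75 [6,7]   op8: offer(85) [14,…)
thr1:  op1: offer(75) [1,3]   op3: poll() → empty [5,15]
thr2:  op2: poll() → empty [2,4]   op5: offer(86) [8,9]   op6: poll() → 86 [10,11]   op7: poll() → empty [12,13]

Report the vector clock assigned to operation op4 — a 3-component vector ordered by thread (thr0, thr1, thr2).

VC(op2, invoked at 2): no causal predecessors; +1 on thr2 → (0, 0, 1)
VC(op1, invoked at 1): no causal predecessors; +1 on thr1 → (0, 1, 0)
from VC(op2)=(0, 0, 1), op5 (invoked 8) maxes components and bumps thr2 → (0, 0, 2)
from VC(op1)=(0, 1, 0), op3 (invoked 5) maxes components and bumps thr1 → (0, 2, 0)
from VC(op1)=(0, 1, 0), op4 (invoked 6) maxes components and bumps thr0 → (1, 1, 0)
from VC(op5)=(0, 0, 2), op6 (invoked 10) maxes components and bumps thr2 → (0, 0, 3)
from VC(op4)=(1, 1, 0), op8 (invoked 14) maxes components and bumps thr0 → (2, 1, 0)
from VC(op6)=(0, 0, 3), op7 (invoked 12) maxes components and bumps thr2 → (0, 0, 4)
target: VC(op4) = (1, 1, 0)

(1, 1, 0)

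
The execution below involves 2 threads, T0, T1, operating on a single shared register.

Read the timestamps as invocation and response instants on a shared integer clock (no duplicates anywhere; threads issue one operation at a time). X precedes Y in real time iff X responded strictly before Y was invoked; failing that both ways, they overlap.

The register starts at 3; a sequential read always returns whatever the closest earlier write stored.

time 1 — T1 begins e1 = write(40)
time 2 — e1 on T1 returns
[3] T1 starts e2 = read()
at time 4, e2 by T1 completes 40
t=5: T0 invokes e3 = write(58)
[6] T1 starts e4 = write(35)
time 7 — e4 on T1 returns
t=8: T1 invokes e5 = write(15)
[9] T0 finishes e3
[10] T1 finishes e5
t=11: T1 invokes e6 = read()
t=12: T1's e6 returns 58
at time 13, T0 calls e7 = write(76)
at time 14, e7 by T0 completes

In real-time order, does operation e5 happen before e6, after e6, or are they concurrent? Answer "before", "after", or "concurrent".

before

e5 spans [8,10], e6 spans [11,12]
resp(e5)=10 < inv(e6)=11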